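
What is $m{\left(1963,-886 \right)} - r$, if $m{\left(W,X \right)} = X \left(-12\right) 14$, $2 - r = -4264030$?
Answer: $-4115184$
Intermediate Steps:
$r = 4264032$ ($r = 2 - -4264030 = 2 + 4264030 = 4264032$)
$m{\left(W,X \right)} = - 168 X$ ($m{\left(W,X \right)} = - 12 X 14 = - 168 X$)
$m{\left(1963,-886 \right)} - r = \left(-168\right) \left(-886\right) - 4264032 = 148848 - 4264032 = -4115184$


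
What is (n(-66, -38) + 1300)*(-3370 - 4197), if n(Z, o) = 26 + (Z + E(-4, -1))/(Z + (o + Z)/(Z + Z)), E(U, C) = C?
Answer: -21609558621/2152 ≈ -1.0042e+7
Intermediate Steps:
n(Z, o) = 26 + (-1 + Z)/(Z + (Z + o)/(2*Z)) (n(Z, o) = 26 + (Z - 1)/(Z + (o + Z)/(Z + Z)) = 26 + (-1 + Z)/(Z + (Z + o)/((2*Z))) = 26 + (-1 + Z)/(Z + (Z + o)*(1/(2*Z))) = 26 + (-1 + Z)/(Z + (Z + o)/(2*Z)))
(n(-66, -38) + 1300)*(-3370 - 4197) = (2*(12*(-66) + 13*(-38) + 27*(-66)**2)/(-66 - 38 + 2*(-66)**2) + 1300)*(-3370 - 4197) = (2*(-792 - 494 + 27*4356)/(-66 - 38 + 2*4356) + 1300)*(-7567) = (2*(-792 - 494 + 117612)/(-66 - 38 + 8712) + 1300)*(-7567) = (2*116326/8608 + 1300)*(-7567) = (2*(1/8608)*116326 + 1300)*(-7567) = (58163/2152 + 1300)*(-7567) = (2855763/2152)*(-7567) = -21609558621/2152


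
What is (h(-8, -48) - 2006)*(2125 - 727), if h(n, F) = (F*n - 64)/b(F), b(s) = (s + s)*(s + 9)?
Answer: -109366472/39 ≈ -2.8043e+6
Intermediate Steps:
b(s) = 2*s*(9 + s) (b(s) = (2*s)*(9 + s) = 2*s*(9 + s))
h(n, F) = (-64 + F*n)/(2*F*(9 + F)) (h(n, F) = (F*n - 64)/((2*F*(9 + F))) = (-64 + F*n)*(1/(2*F*(9 + F))) = (-64 + F*n)/(2*F*(9 + F)))
(h(-8, -48) - 2006)*(2125 - 727) = ((½)*(-64 - 48*(-8))/(-48*(9 - 48)) - 2006)*(2125 - 727) = ((½)*(-1/48)*(-64 + 384)/(-39) - 2006)*1398 = ((½)*(-1/48)*(-1/39)*320 - 2006)*1398 = (10/117 - 2006)*1398 = -234692/117*1398 = -109366472/39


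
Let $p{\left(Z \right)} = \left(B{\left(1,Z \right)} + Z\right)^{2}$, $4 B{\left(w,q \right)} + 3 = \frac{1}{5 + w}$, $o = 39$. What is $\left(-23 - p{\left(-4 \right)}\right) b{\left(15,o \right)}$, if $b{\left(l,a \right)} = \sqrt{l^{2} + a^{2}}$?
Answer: $- \frac{26017 \sqrt{194}}{192} \approx -1887.4$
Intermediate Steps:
$B{\left(w,q \right)} = - \frac{3}{4} + \frac{1}{4 \left(5 + w\right)}$
$p{\left(Z \right)} = \left(- \frac{17}{24} + Z\right)^{2}$ ($p{\left(Z \right)} = \left(\frac{-14 - 3}{4 \left(5 + 1\right)} + Z\right)^{2} = \left(\frac{-14 - 3}{4 \cdot 6} + Z\right)^{2} = \left(\frac{1}{4} \cdot \frac{1}{6} \left(-17\right) + Z\right)^{2} = \left(- \frac{17}{24} + Z\right)^{2}$)
$b{\left(l,a \right)} = \sqrt{a^{2} + l^{2}}$
$\left(-23 - p{\left(-4 \right)}\right) b{\left(15,o \right)} = \left(-23 - \frac{\left(-17 + 24 \left(-4\right)\right)^{2}}{576}\right) \sqrt{39^{2} + 15^{2}} = \left(-23 - \frac{\left(-17 - 96\right)^{2}}{576}\right) \sqrt{1521 + 225} = \left(-23 - \frac{\left(-113\right)^{2}}{576}\right) \sqrt{1746} = \left(-23 - \frac{1}{576} \cdot 12769\right) 3 \sqrt{194} = \left(-23 - \frac{12769}{576}\right) 3 \sqrt{194} = - \frac{26017 \cdot 3 \sqrt{194}}{576} = - \frac{26017 \sqrt{194}}{192}$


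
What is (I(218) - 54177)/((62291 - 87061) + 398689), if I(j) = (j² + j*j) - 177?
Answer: 40694/373919 ≈ 0.10883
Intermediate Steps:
I(j) = -177 + 2*j² (I(j) = (j² + j²) - 177 = 2*j² - 177 = -177 + 2*j²)
(I(218) - 54177)/((62291 - 87061) + 398689) = ((-177 + 2*218²) - 54177)/((62291 - 87061) + 398689) = ((-177 + 2*47524) - 54177)/(-24770 + 398689) = ((-177 + 95048) - 54177)/373919 = (94871 - 54177)*(1/373919) = 40694*(1/373919) = 40694/373919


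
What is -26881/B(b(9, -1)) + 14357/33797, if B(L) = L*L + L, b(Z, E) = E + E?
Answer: -908468443/67594 ≈ -13440.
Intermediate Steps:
b(Z, E) = 2*E
B(L) = L + L² (B(L) = L² + L = L + L²)
-26881/B(b(9, -1)) + 14357/33797 = -26881*(-1/(2*(1 + 2*(-1)))) + 14357/33797 = -26881*(-1/(2*(1 - 2))) + 14357*(1/33797) = -26881/((-2*(-1))) + 14357/33797 = -26881/2 + 14357/33797 = -908468443/67594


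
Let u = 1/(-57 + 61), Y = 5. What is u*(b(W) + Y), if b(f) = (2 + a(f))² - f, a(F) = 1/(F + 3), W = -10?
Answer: 226/49 ≈ 4.6122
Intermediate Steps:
a(F) = 1/(3 + F)
u = ¼ (u = 1/4 = ¼ ≈ 0.25000)
b(f) = (2 + 1/(3 + f))² - f
u*(b(W) + Y) = ((-1*(-10) + (7 + 2*(-10))²/(3 - 10)²) + 5)/4 = ((10 + (7 - 20)²/(-7)²) + 5)/4 = ((10 + (1/49)*(-13)²) + 5)/4 = ((10 + (1/49)*169) + 5)/4 = ((10 + 169/49) + 5)/4 = (659/49 + 5)/4 = (¼)*(904/49) = 226/49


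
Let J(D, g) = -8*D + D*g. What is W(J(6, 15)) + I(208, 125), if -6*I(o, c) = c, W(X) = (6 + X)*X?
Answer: 11971/6 ≈ 1995.2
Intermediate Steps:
W(X) = X*(6 + X)
I(o, c) = -c/6
W(J(6, 15)) + I(208, 125) = (6*(-8 + 15))*(6 + 6*(-8 + 15)) - ⅙*125 = (6*7)*(6 + 6*7) - 125/6 = 42*(6 + 42) - 125/6 = 42*48 - 125/6 = 2016 - 125/6 = 11971/6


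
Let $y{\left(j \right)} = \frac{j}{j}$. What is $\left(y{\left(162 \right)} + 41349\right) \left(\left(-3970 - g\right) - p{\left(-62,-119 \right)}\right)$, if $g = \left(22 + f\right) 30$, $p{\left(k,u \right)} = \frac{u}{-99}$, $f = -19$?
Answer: $- \frac{16625139650}{99} \approx -1.6793 \cdot 10^{8}$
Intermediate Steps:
$p{\left(k,u \right)} = - \frac{u}{99}$ ($p{\left(k,u \right)} = u \left(- \frac{1}{99}\right) = - \frac{u}{99}$)
$y{\left(j \right)} = 1$
$g = 90$ ($g = \left(22 - 19\right) 30 = 3 \cdot 30 = 90$)
$\left(y{\left(162 \right)} + 41349\right) \left(\left(-3970 - g\right) - p{\left(-62,-119 \right)}\right) = \left(1 + 41349\right) \left(\left(-3970 - 90\right) - \left(- \frac{1}{99}\right) \left(-119\right)\right) = 41350 \left(\left(-3970 - 90\right) - \frac{119}{99}\right) = 41350 \left(-4060 - \frac{119}{99}\right) = 41350 \left(- \frac{402059}{99}\right) = - \frac{16625139650}{99}$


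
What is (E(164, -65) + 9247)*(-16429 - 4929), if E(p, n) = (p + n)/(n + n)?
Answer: -12836275469/65 ≈ -1.9748e+8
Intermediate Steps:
E(p, n) = (n + p)/(2*n) (E(p, n) = (n + p)/((2*n)) = (n + p)*(1/(2*n)) = (n + p)/(2*n))
(E(164, -65) + 9247)*(-16429 - 4929) = ((½)*(-65 + 164)/(-65) + 9247)*(-16429 - 4929) = ((½)*(-1/65)*99 + 9247)*(-21358) = (-99/130 + 9247)*(-21358) = (1202011/130)*(-21358) = -12836275469/65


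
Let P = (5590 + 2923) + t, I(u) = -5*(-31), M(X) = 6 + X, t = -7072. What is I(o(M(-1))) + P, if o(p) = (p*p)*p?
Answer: 1596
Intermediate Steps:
o(p) = p³ (o(p) = p²*p = p³)
I(u) = 155
P = 1441 (P = (5590 + 2923) - 7072 = 8513 - 7072 = 1441)
I(o(M(-1))) + P = 155 + 1441 = 1596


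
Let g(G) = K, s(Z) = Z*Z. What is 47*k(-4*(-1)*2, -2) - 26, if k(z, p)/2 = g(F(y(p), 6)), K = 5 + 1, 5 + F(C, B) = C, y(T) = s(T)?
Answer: 538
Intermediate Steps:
s(Z) = Z²
y(T) = T²
F(C, B) = -5 + C
K = 6
g(G) = 6
k(z, p) = 12 (k(z, p) = 2*6 = 12)
47*k(-4*(-1)*2, -2) - 26 = 47*12 - 26 = 564 - 26 = 538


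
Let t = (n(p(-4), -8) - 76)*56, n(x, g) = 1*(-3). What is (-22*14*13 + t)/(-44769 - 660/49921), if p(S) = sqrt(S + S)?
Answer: 420734188/2234913909 ≈ 0.18826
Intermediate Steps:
p(S) = sqrt(2)*sqrt(S) (p(S) = sqrt(2*S) = sqrt(2)*sqrt(S))
n(x, g) = -3
t = -4424 (t = (-3 - 76)*56 = -79*56 = -4424)
(-22*14*13 + t)/(-44769 - 660/49921) = (-22*14*13 - 4424)/(-44769 - 660/49921) = (-308*13 - 4424)/(-44769 - 660*1/49921) = (-4004 - 4424)/(-44769 - 660/49921) = -8428/(-2234913909/49921) = -8428*(-49921/2234913909) = 420734188/2234913909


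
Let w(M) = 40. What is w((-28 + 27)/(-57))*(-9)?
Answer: -360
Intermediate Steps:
w((-28 + 27)/(-57))*(-9) = 40*(-9) = -360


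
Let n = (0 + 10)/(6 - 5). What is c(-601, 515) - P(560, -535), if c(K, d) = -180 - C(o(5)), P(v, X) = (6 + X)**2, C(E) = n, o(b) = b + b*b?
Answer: -280031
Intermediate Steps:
o(b) = b + b**2
n = 10 (n = 10/1 = 10*1 = 10)
C(E) = 10
c(K, d) = -190 (c(K, d) = -180 - 1*10 = -180 - 10 = -190)
c(-601, 515) - P(560, -535) = -190 - (6 - 535)**2 = -190 - 1*(-529)**2 = -190 - 1*279841 = -190 - 279841 = -280031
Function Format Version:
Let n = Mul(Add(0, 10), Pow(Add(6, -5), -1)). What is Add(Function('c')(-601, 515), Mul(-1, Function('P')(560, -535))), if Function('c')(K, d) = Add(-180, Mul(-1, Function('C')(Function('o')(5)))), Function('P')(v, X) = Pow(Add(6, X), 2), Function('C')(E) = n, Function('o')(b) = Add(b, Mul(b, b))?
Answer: -280031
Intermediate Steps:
Function('o')(b) = Add(b, Pow(b, 2))
n = 10 (n = Mul(10, Pow(1, -1)) = Mul(10, 1) = 10)
Function('C')(E) = 10
Function('c')(K, d) = -190 (Function('c')(K, d) = Add(-180, Mul(-1, 10)) = Add(-180, -10) = -190)
Add(Function('c')(-601, 515), Mul(-1, Function('P')(560, -535))) = Add(-190, Mul(-1, Pow(Add(6, -535), 2))) = Add(-190, Mul(-1, Pow(-529, 2))) = Add(-190, Mul(-1, 279841)) = Add(-190, -279841) = -280031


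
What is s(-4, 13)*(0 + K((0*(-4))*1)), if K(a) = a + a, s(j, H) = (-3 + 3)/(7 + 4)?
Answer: 0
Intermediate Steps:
s(j, H) = 0 (s(j, H) = 0/11 = 0*(1/11) = 0)
K(a) = 2*a
s(-4, 13)*(0 + K((0*(-4))*1)) = 0*(0 + 2*((0*(-4))*1)) = 0*(0 + 2*(0*1)) = 0*(0 + 2*0) = 0*(0 + 0) = 0*0 = 0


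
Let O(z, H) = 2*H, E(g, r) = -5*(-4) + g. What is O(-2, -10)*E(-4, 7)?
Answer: -320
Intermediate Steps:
E(g, r) = 20 + g
O(-2, -10)*E(-4, 7) = (2*(-10))*(20 - 4) = -20*16 = -320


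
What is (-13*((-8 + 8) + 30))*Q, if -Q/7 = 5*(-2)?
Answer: -27300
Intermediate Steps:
Q = 70 (Q = -35*(-2) = -7*(-10) = 70)
(-13*((-8 + 8) + 30))*Q = -13*((-8 + 8) + 30)*70 = -13*(0 + 30)*70 = -13*30*70 = -390*70 = -27300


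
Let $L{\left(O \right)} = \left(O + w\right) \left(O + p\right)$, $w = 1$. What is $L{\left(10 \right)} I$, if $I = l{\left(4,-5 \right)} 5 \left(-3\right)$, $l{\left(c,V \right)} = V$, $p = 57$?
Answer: $55275$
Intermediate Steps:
$L{\left(O \right)} = \left(1 + O\right) \left(57 + O\right)$ ($L{\left(O \right)} = \left(O + 1\right) \left(O + 57\right) = \left(1 + O\right) \left(57 + O\right)$)
$I = 75$ ($I = \left(-5\right) 5 \left(-3\right) = \left(-25\right) \left(-3\right) = 75$)
$L{\left(10 \right)} I = \left(57 + 10^{2} + 58 \cdot 10\right) 75 = \left(57 + 100 + 580\right) 75 = 737 \cdot 75 = 55275$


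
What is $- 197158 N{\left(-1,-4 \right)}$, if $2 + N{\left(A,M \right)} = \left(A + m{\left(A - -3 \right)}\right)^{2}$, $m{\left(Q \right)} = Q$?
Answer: $197158$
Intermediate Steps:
$N{\left(A,M \right)} = -2 + \left(3 + 2 A\right)^{2}$ ($N{\left(A,M \right)} = -2 + \left(A + \left(A - -3\right)\right)^{2} = -2 + \left(A + \left(A + 3\right)\right)^{2} = -2 + \left(A + \left(3 + A\right)\right)^{2} = -2 + \left(3 + 2 A\right)^{2}$)
$- 197158 N{\left(-1,-4 \right)} = - 197158 \left(-2 + \left(3 + 2 \left(-1\right)\right)^{2}\right) = - 197158 \left(-2 + \left(3 - 2\right)^{2}\right) = - 197158 \left(-2 + 1^{2}\right) = - 197158 \left(-2 + 1\right) = \left(-197158\right) \left(-1\right) = 197158$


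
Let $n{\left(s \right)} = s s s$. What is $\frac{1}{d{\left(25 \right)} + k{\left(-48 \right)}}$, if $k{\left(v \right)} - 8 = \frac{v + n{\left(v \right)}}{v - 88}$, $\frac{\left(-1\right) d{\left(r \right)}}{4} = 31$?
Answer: $\frac{17}{11858} \approx 0.0014336$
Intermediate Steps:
$d{\left(r \right)} = -124$ ($d{\left(r \right)} = \left(-4\right) 31 = -124$)
$n{\left(s \right)} = s^{3}$ ($n{\left(s \right)} = s^{2} s = s^{3}$)
$k{\left(v \right)} = 8 + \frac{v + v^{3}}{-88 + v}$ ($k{\left(v \right)} = 8 + \frac{v + v^{3}}{v - 88} = 8 + \frac{v + v^{3}}{-88 + v}$)
$\frac{1}{d{\left(25 \right)} + k{\left(-48 \right)}} = \frac{1}{-124 + \frac{-704 + \left(-48\right)^{3} + 9 \left(-48\right)}{-88 - 48}} = \frac{1}{-124 + \frac{-704 - 110592 - 432}{-136}} = \frac{1}{-124 - - \frac{13966}{17}} = \frac{1}{-124 + \frac{13966}{17}} = \frac{1}{\frac{11858}{17}} = \frac{17}{11858}$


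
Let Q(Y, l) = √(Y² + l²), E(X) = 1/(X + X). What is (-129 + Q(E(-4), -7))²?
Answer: (1032 - √3137)²/64 ≈ 14884.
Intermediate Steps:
E(X) = 1/(2*X)
(-129 + Q(E(-4), -7))² = (-129 + √(((½)/(-4))² + (-7)²))² = (-129 + √(((½)*(-¼))² + 49))² = (-129 + √((-⅛)² + 49))² = (-129 + √(1/64 + 49))² = (-129 + √(3137/64))² = (-129 + √3137/8)²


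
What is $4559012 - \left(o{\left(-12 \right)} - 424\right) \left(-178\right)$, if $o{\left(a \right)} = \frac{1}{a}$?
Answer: $\frac{26901151}{6} \approx 4.4835 \cdot 10^{6}$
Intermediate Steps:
$4559012 - \left(o{\left(-12 \right)} - 424\right) \left(-178\right) = 4559012 - \left(\frac{1}{-12} - 424\right) \left(-178\right) = 4559012 - \left(- \frac{1}{12} - 424\right) \left(-178\right) = 4559012 - \left(- \frac{5089}{12}\right) \left(-178\right) = 4559012 - \frac{452921}{6} = \frac{26901151}{6}$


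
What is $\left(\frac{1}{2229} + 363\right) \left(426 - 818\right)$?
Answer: $- \frac{317178176}{2229} \approx -1.423 \cdot 10^{5}$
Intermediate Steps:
$\left(\frac{1}{2229} + 363\right) \left(426 - 818\right) = \left(\frac{1}{2229} + 363\right) \left(-392\right) = \frac{809128}{2229} \left(-392\right) = - \frac{317178176}{2229}$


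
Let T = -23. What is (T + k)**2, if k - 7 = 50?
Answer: 1156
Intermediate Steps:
k = 57 (k = 7 + 50 = 57)
(T + k)**2 = (-23 + 57)**2 = 34**2 = 1156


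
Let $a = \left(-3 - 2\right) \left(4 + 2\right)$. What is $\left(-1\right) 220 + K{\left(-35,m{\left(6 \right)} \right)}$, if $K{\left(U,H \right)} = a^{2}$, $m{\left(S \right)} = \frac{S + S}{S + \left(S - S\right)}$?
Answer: $680$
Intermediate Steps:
$a = -30$ ($a = \left(-5\right) 6 = -30$)
$m{\left(S \right)} = 2$ ($m{\left(S \right)} = \frac{2 S}{S + 0} = \frac{2 S}{S} = 2$)
$K{\left(U,H \right)} = 900$ ($K{\left(U,H \right)} = \left(-30\right)^{2} = 900$)
$\left(-1\right) 220 + K{\left(-35,m{\left(6 \right)} \right)} = \left(-1\right) 220 + 900 = -220 + 900 = 680$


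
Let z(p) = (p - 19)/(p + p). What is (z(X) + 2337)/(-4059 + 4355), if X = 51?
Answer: 119203/15096 ≈ 7.8963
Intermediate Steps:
z(p) = (-19 + p)/(2*p) (z(p) = (-19 + p)/((2*p)) = (-19 + p)*(1/(2*p)) = (-19 + p)/(2*p))
(z(X) + 2337)/(-4059 + 4355) = ((1/2)*(-19 + 51)/51 + 2337)/(-4059 + 4355) = ((1/2)*(1/51)*32 + 2337)/296 = (16/51 + 2337)*(1/296) = (119203/51)*(1/296) = 119203/15096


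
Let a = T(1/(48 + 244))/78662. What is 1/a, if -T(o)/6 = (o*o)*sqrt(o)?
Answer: -6707036768*sqrt(73)/3 ≈ -1.9102e+10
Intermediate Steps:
T(o) = -6*o**(5/2) (T(o) = -6*o*o*sqrt(o) = -6*o**2*sqrt(o) = -6*o**(5/2))
a = -3*sqrt(73)/489613684064 (a = -6/(48 + 244)**(5/2)/78662 = -6*sqrt(73)/12448544*(1/78662) = -3*sqrt(73)/6224272*(1/78662) = -3*sqrt(73)/489613684064 ≈ -5.2352e-11)
1/a = 1/(-3*sqrt(73)/489613684064) = -6707036768*sqrt(73)/3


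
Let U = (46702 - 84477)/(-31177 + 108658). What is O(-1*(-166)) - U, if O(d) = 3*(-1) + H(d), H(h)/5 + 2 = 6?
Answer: 1354952/77481 ≈ 17.488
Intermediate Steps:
H(h) = 20 (H(h) = -10 + 5*6 = -10 + 30 = 20)
U = -37775/77481 ≈ -0.48754
O(d) = 17 (O(d) = 3*(-1) + 20 = -3 + 20 = 17)
O(-1*(-166)) - U = 17 - 1*(-37775/77481) = 17 + 37775/77481 = 1354952/77481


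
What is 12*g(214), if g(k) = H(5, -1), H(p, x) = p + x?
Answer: 48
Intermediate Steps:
g(k) = 4 (g(k) = 5 - 1 = 4)
12*g(214) = 12*4 = 48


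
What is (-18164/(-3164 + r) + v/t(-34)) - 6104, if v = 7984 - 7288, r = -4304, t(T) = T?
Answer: -194307375/31739 ≈ -6122.0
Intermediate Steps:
v = 696
(-18164/(-3164 + r) + v/t(-34)) - 6104 = (-18164/(-3164 - 4304) + 696/(-34)) - 6104 = (-18164/(-7468) + 696*(-1/34)) - 6104 = (-18164*(-1/7468) - 348/17) - 6104 = (4541/1867 - 348/17) - 6104 = -572519/31739 - 6104 = -194307375/31739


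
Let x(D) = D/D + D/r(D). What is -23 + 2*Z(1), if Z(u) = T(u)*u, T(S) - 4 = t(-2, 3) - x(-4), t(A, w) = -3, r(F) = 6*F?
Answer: -70/3 ≈ -23.333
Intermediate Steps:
x(D) = 7/6 (x(D) = D/D + D/((6*D)) = 1 + D*(1/(6*D)) = 1 + 1/6 = 7/6)
T(S) = -1/6 (T(S) = 4 + (-3 - 1*7/6) = 4 + (-3 - 7/6) = 4 - 25/6 = -1/6)
Z(u) = -u/6
-23 + 2*Z(1) = -23 + 2*(-1/6*1) = -23 + 2*(-1/6) = -23 - 1/3 = -70/3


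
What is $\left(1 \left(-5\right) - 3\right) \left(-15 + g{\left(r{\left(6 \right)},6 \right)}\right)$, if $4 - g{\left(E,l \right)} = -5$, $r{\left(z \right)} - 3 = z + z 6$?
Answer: $48$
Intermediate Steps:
$r{\left(z \right)} = 3 + 7 z$ ($r{\left(z \right)} = 3 + \left(z + z 6\right) = 3 + \left(z + 6 z\right) = 3 + 7 z$)
$g{\left(E,l \right)} = 9$ ($g{\left(E,l \right)} = 4 - -5 = 4 + 5 = 9$)
$\left(1 \left(-5\right) - 3\right) \left(-15 + g{\left(r{\left(6 \right)},6 \right)}\right) = \left(1 \left(-5\right) - 3\right) \left(-15 + 9\right) = \left(-5 - 3\right) \left(-6\right) = \left(-8\right) \left(-6\right) = 48$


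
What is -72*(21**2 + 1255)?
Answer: -122112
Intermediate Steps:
-72*(21**2 + 1255) = -72*(441 + 1255) = -72*1696 = -122112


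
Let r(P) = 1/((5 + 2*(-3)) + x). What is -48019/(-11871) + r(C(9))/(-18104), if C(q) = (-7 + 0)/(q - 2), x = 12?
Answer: 9562683865/2364038424 ≈ 4.0451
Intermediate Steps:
C(q) = -7/(-2 + q)
r(P) = 1/11 (r(P) = 1/((5 + 2*(-3)) + 12) = 1/((5 - 6) + 12) = 1/(-1 + 12) = 1/11)
-48019/(-11871) + r(C(9))/(-18104) = -48019/(-11871) + (1/11)/(-18104) = -48019*(-1/11871) + (1/11)*(-1/18104) = 48019/11871 - 1/199144 = 9562683865/2364038424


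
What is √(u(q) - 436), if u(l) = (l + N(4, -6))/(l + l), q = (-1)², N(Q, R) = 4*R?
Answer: I*√1790/2 ≈ 21.154*I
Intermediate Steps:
q = 1
u(l) = (-24 + l)/(2*l) (u(l) = (l + 4*(-6))/(l + l) = (l - 24)/((2*l)) = (-24 + l)*(1/(2*l)) = (-24 + l)/(2*l))
√(u(q) - 436) = √((½)*(-24 + 1)/1 - 436) = √((½)*1*(-23) - 436) = √(-23/2 - 436) = √(-895/2) = I*√1790/2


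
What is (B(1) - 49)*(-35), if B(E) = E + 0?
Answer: 1680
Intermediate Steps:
B(E) = E
(B(1) - 49)*(-35) = (1 - 49)*(-35) = -48*(-35) = 1680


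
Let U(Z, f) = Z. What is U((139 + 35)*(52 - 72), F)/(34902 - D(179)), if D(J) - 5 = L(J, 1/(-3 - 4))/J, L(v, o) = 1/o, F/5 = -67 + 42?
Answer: -20764/208219 ≈ -0.099722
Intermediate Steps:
F = -125 (F = 5*(-67 + 42) = 5*(-25) = -125)
D(J) = 5 - 7/J (D(J) = 5 + 1/((1/(-3 - 4))*J) = 5 + 1/((1/(-7))*J) = 5 + 1/((-⅐)*J) = 5 - 7/J)
U((139 + 35)*(52 - 72), F)/(34902 - D(179)) = ((139 + 35)*(52 - 72))/(34902 - (5 - 7/179)) = (174*(-20))/(34902 - (5 - 7*1/179)) = -3480/(34902 - (5 - 7/179)) = -3480/(34902 - 1*888/179) = -3480/(34902 - 888/179) = -3480/6246570/179 = -3480*179/6246570 = -20764/208219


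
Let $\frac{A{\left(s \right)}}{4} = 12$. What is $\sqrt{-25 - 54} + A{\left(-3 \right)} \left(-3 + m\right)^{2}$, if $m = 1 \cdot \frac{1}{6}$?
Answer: $\frac{1156}{3} + i \sqrt{79} \approx 385.33 + 8.8882 i$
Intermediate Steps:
$A{\left(s \right)} = 48$ ($A{\left(s \right)} = 4 \cdot 12 = 48$)
$m = \frac{1}{6}$ ($m = 1 \cdot \frac{1}{6} = \frac{1}{6} \approx 0.16667$)
$\sqrt{-25 - 54} + A{\left(-3 \right)} \left(-3 + m\right)^{2} = \sqrt{-25 - 54} + 48 \left(-3 + \frac{1}{6}\right)^{2} = \sqrt{-79} + 48 \left(- \frac{17}{6}\right)^{2} = i \sqrt{79} + 48 \cdot \frac{289}{36} = i \sqrt{79} + \frac{1156}{3} = \frac{1156}{3} + i \sqrt{79}$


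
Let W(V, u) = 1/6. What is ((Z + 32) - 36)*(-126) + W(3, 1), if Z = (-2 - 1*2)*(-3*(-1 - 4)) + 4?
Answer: 45361/6 ≈ 7560.2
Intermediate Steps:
W(V, u) = ⅙
Z = -56 (Z = (-2 - 2)*(-3*(-5)) + 4 = -4*15 + 4 = -60 + 4 = -56)
((Z + 32) - 36)*(-126) + W(3, 1) = ((-56 + 32) - 36)*(-126) + ⅙ = (-24 - 36)*(-126) + ⅙ = -60*(-126) + ⅙ = 7560 + ⅙ = 45361/6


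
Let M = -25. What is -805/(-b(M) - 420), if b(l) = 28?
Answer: 115/64 ≈ 1.7969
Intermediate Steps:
-805/(-b(M) - 420) = -805/(-1*28 - 420) = -805/(-28 - 420) = -805/(-448) = -1/448*(-805) = 115/64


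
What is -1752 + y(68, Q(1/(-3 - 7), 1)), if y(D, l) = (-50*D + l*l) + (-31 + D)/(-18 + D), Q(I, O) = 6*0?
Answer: -257563/50 ≈ -5151.3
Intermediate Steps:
Q(I, O) = 0
y(D, l) = l² - 50*D + (-31 + D)/(-18 + D) (y(D, l) = (-50*D + l²) + (-31 + D)/(-18 + D) = (l² - 50*D) + (-31 + D)/(-18 + D) = l² - 50*D + (-31 + D)/(-18 + D))
-1752 + y(68, Q(1/(-3 - 7), 1)) = -1752 + (-31 - 50*68² - 18*0² + 901*68 + 68*0²)/(-18 + 68) = -1752 + (-31 - 50*4624 - 18*0 + 61268 + 68*0)/50 = -1752 + (-31 - 231200 + 0 + 61268 + 0)/50 = -1752 + (1/50)*(-169963) = -1752 - 169963/50 = -257563/50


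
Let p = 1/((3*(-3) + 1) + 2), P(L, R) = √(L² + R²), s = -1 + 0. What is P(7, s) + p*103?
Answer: -103/6 + 5*√2 ≈ -10.096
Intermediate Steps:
s = -1
p = -⅙ (p = 1/((-9 + 1) + 2) = 1/(-8 + 2) = 1/(-6) = -⅙ ≈ -0.16667)
P(7, s) + p*103 = √(7² + (-1)²) - ⅙*103 = √(49 + 1) - 103/6 = √50 - 103/6 = 5*√2 - 103/6 = -103/6 + 5*√2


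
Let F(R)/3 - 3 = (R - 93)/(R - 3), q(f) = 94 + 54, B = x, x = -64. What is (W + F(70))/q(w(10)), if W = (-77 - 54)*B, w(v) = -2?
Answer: 281131/4958 ≈ 56.703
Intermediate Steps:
B = -64
q(f) = 148
W = 8384 (W = (-77 - 54)*(-64) = -131*(-64) = 8384)
F(R) = 9 + 3*(-93 + R)/(-3 + R) (F(R) = 9 + 3*((R - 93)/(R - 3)) = 9 + 3*((-93 + R)/(-3 + R)) = 9 + 3*(-93 + R)/(-3 + R))
(W + F(70))/q(w(10)) = (8384 + 6*(-51 + 2*70)/(-3 + 70))/148 = (8384 + 6*(-51 + 140)/67)*(1/148) = (8384 + 6*(1/67)*89)*(1/148) = (8384 + 534/67)*(1/148) = (562262/67)*(1/148) = 281131/4958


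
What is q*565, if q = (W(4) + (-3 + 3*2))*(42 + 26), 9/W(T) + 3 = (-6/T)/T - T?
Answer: 4034100/59 ≈ 68375.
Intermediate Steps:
W(T) = 9/(-3 - T - 6/T²) (W(T) = 9/(-3 + ((-6/T)/T - T)) = 9/(-3 + (-6/T² - T)) = 9/(-3 + (-T - 6/T²)) = 9/(-3 - T - 6/T²))
q = 7140/59 (q = (-9*4²/(6 + 4³ + 3*4²) + (-3 + 3*2))*(42 + 26) = (-9*16/(6 + 64 + 3*16) + (-3 + 6))*68 = (-9*16/(6 + 64 + 48) + 3)*68 = (-9*16/118 + 3)*68 = (-9*16*1/118 + 3)*68 = (-72/59 + 3)*68 = (105/59)*68 = 7140/59 ≈ 121.02)
q*565 = (7140/59)*565 = 4034100/59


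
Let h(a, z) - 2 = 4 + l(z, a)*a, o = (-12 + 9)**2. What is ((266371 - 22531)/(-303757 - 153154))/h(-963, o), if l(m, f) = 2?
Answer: 127/456911 ≈ 0.00027795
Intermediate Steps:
o = 9 (o = (-3)**2 = 9)
h(a, z) = 6 + 2*a (h(a, z) = 2 + (4 + 2*a) = 6 + 2*a)
((266371 - 22531)/(-303757 - 153154))/h(-963, o) = ((266371 - 22531)/(-303757 - 153154))/(6 + 2*(-963)) = (243840/(-456911))/(6 - 1926) = (243840*(-1/456911))/(-1920) = -243840/456911*(-1/1920) = 127/456911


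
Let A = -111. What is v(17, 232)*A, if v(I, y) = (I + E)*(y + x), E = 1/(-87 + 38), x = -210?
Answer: -2031744/49 ≈ -41464.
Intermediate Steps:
E = -1/49 (E = 1/(-49) = -1/49 ≈ -0.020408)
v(I, y) = (-210 + y)*(-1/49 + I) (v(I, y) = (I - 1/49)*(y - 210) = (-1/49 + I)*(-210 + y) = (-210 + y)*(-1/49 + I))
v(17, 232)*A = (30/7 - 210*17 - 1/49*232 + 17*232)*(-111) = (30/7 - 3570 - 232/49 + 3944)*(-111) = (18304/49)*(-111) = -2031744/49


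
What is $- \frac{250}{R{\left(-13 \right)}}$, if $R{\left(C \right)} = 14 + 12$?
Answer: $- \frac{125}{13} \approx -9.6154$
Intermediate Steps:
$R{\left(C \right)} = 26$
$- \frac{250}{R{\left(-13 \right)}} = - \frac{250}{26} = \left(-250\right) \frac{1}{26} = - \frac{125}{13}$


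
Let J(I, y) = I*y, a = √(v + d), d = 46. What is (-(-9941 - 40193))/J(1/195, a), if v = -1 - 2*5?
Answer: 279318*√35 ≈ 1.6525e+6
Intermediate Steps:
v = -11 (v = -1 - 10 = -11)
a = √35 (a = √(-11 + 46) = √35 ≈ 5.9161)
(-(-9941 - 40193))/J(1/195, a) = (-(-9941 - 40193))/((√35/195)) = (-1*(-50134))/((√35/195)) = 50134*(39*√35/7) = 279318*√35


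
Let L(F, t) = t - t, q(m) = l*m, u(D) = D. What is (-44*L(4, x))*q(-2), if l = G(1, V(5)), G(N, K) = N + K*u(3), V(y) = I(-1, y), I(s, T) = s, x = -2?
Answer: 0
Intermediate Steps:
V(y) = -1
G(N, K) = N + 3*K (G(N, K) = N + K*3 = N + 3*K)
l = -2 (l = 1 + 3*(-1) = 1 - 3 = -2)
q(m) = -2*m
L(F, t) = 0
(-44*L(4, x))*q(-2) = (-44*0)*(-2*(-2)) = 0*4 = 0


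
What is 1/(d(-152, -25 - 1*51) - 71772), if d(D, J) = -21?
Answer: -1/71793 ≈ -1.3929e-5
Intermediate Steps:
1/(d(-152, -25 - 1*51) - 71772) = 1/(-21 - 71772) = 1/(-71793) = -1/71793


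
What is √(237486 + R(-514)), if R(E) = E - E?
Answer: √237486 ≈ 487.33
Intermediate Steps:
R(E) = 0
√(237486 + R(-514)) = √(237486 + 0) = √237486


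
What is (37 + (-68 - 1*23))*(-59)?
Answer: 3186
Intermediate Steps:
(37 + (-68 - 1*23))*(-59) = (37 + (-68 - 23))*(-59) = (37 - 91)*(-59) = -54*(-59) = 3186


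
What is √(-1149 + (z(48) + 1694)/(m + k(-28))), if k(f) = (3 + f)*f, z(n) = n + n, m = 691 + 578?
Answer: I*√138919/11 ≈ 33.883*I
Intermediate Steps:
m = 1269
z(n) = 2*n
k(f) = f*(3 + f)
√(-1149 + (z(48) + 1694)/(m + k(-28))) = √(-1149 + (2*48 + 1694)/(1269 - 28*(3 - 28))) = √(-1149 + (96 + 1694)/(1269 - 28*(-25))) = √(-1149 + 1790/(1269 + 700)) = √(-1149 + 1790/1969) = √(-1149 + 1790*(1/1969)) = √(-1149 + 10/11) = √(-12629/11) = I*√138919/11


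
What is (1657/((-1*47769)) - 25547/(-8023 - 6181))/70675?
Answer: 239363723/9590751232260 ≈ 2.4958e-5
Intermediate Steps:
(1657/((-1*47769)) - 25547/(-8023 - 6181))/70675 = (1657/(-47769) - 25547/(-14204))*(1/70675) = (1657*(-1/47769) - 25547*(-1/14204))*(1/70675) = (-1657/47769 + 25547/14204)*(1/70675) = (1196818615/678510876)*(1/70675) = 239363723/9590751232260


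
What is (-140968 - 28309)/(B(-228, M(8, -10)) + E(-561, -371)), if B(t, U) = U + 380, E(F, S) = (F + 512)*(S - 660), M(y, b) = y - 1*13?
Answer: -169277/50894 ≈ -3.3261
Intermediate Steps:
M(y, b) = -13 + y (M(y, b) = y - 13 = -13 + y)
E(F, S) = (-660 + S)*(512 + F) (E(F, S) = (512 + F)*(-660 + S) = (-660 + S)*(512 + F))
B(t, U) = 380 + U
(-140968 - 28309)/(B(-228, M(8, -10)) + E(-561, -371)) = (-140968 - 28309)/((380 + (-13 + 8)) + (-337920 - 660*(-561) + 512*(-371) - 561*(-371))) = -169277/((380 - 5) + (-337920 + 370260 - 189952 + 208131)) = -169277/(375 + 50519) = -169277/50894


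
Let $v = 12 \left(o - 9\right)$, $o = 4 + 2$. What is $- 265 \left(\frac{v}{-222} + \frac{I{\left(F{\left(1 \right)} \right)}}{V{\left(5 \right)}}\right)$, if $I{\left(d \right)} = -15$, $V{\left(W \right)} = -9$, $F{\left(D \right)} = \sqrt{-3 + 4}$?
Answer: $- \frac{53795}{111} \approx -484.64$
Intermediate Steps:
$F{\left(D \right)} = 1$ ($F{\left(D \right)} = \sqrt{1} = 1$)
$o = 6$
$v = -36$ ($v = 12 \left(6 - 9\right) = 12 \left(-3\right) = -36$)
$- 265 \left(\frac{v}{-222} + \frac{I{\left(F{\left(1 \right)} \right)}}{V{\left(5 \right)}}\right) = - 265 \left(- \frac{36}{-222} - \frac{15}{-9}\right) = - 265 \left(\left(-36\right) \left(- \frac{1}{222}\right) - - \frac{5}{3}\right) = - 265 \left(\frac{6}{37} + \frac{5}{3}\right) = \left(-265\right) \frac{203}{111} = - \frac{53795}{111}$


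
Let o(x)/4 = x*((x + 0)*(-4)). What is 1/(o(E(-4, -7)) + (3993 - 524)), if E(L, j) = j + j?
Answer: 1/333 ≈ 0.0030030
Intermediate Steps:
E(L, j) = 2*j
o(x) = -16*x² (o(x) = 4*(x*((x + 0)*(-4))) = 4*(x*(x*(-4))) = 4*(x*(-4*x)) = 4*(-4*x²) = -16*x²)
1/(o(E(-4, -7)) + (3993 - 524)) = 1/(-16*(2*(-7))² + (3993 - 524)) = 1/(-16*(-14)² + 3469) = 1/(-16*196 + 3469) = 1/(-3136 + 3469) = 1/333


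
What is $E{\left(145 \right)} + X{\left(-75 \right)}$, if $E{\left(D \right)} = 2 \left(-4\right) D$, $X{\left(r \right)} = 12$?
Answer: $-1148$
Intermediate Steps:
$E{\left(D \right)} = - 8 D$
$E{\left(145 \right)} + X{\left(-75 \right)} = \left(-8\right) 145 + 12 = -1160 + 12 = -1148$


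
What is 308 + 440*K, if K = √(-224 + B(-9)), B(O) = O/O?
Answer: 308 + 440*I*√223 ≈ 308.0 + 6570.6*I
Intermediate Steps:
B(O) = 1
K = I*√223 (K = √(-224 + 1) = √(-223) = I*√223 ≈ 14.933*I)
308 + 440*K = 308 + 440*(I*√223) = 308 + 440*I*√223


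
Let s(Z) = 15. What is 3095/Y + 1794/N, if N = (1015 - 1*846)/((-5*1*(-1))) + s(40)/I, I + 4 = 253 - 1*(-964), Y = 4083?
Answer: 22530114235/418654488 ≈ 53.816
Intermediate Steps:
I = 1213 (I = -4 + (253 - 1*(-964)) = -4 + (253 + 964) = -4 + 1217 = 1213)
N = 205072/6065 (N = (1015 - 1*846)/((-5*1*(-1))) + 15/1213 = (1015 - 846)/((-5*(-1))) + 15*(1/1213) = 169/5 + 15/1213 = 205072/6065 ≈ 33.812)
3095/Y + 1794/N = 3095/4083 + 1794/(205072/6065) = 3095*(1/4083) + 1794*(6065/205072) = 3095/4083 + 5440305/102536 = 22530114235/418654488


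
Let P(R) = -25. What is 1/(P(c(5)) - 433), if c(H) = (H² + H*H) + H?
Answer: -1/458 ≈ -0.0021834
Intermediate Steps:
c(H) = H + 2*H² (c(H) = (H² + H²) + H = 2*H² + H = H + 2*H²)
1/(P(c(5)) - 433) = 1/(-25 - 433) = 1/(-458) = -1/458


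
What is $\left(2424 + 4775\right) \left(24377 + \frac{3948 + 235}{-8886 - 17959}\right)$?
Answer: $\frac{4710999554018}{26845} \approx 1.7549 \cdot 10^{8}$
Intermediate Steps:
$\left(2424 + 4775\right) \left(24377 + \frac{3948 + 235}{-8886 - 17959}\right) = 7199 \left(24377 + \frac{4183}{-26845}\right) = 7199 \left(24377 + 4183 \left(- \frac{1}{26845}\right)\right) = 7199 \left(24377 - \frac{4183}{26845}\right) = 7199 \cdot \frac{654396382}{26845} = \frac{4710999554018}{26845}$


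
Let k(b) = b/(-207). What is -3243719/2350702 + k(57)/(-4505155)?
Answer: -1008328479466367/730729103947890 ≈ -1.3799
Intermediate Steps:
k(b) = -b/207 (k(b) = b*(-1/207) = -b/207)
-3243719/2350702 + k(57)/(-4505155) = -3243719/2350702 - 1/207*57/(-4505155) = -3243719*1/2350702 - 19/69*(-1/4505155) = -3243719/2350702 + 19/310855695 = -1008328479466367/730729103947890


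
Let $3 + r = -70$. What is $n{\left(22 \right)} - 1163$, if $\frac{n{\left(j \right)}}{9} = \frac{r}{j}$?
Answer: $- \frac{26243}{22} \approx -1192.9$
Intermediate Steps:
$r = -73$ ($r = -3 - 70 = -73$)
$n{\left(j \right)} = - \frac{657}{j}$ ($n{\left(j \right)} = 9 \left(- \frac{73}{j}\right) = - \frac{657}{j}$)
$n{\left(22 \right)} - 1163 = - \frac{657}{22} - 1163 = - \frac{26243}{22}$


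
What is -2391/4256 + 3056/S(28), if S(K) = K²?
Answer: 99391/29792 ≈ 3.3362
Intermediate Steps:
-2391/4256 + 3056/S(28) = -2391/4256 + 3056/(28²) = -2391*1/4256 + 3056/784 = -2391/4256 + 3056*(1/784) = -2391/4256 + 191/49 = 99391/29792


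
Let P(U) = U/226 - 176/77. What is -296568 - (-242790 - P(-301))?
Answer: -85082519/1582 ≈ -53782.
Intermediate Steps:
P(U) = -16/7 + U/226 (P(U) = U*(1/226) - 176*1/77 = U/226 - 16/7 = -16/7 + U/226)
-296568 - (-242790 - P(-301)) = -296568 - (-242790 - (-16/7 + (1/226)*(-301))) = -296568 - (-242790 - (-16/7 - 301/226)) = -296568 - (-242790 - 1*(-5723/1582)) = -296568 - (-242790 + 5723/1582) = -296568 - 1*(-384088057/1582) = -296568 + 384088057/1582 = -85082519/1582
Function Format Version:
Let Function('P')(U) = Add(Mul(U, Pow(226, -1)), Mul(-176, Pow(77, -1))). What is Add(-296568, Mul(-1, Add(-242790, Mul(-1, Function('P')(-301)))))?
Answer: Rational(-85082519, 1582) ≈ -53782.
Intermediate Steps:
Function('P')(U) = Add(Rational(-16, 7), Mul(Rational(1, 226), U)) (Function('P')(U) = Add(Mul(U, Rational(1, 226)), Mul(-176, Rational(1, 77))) = Add(Mul(Rational(1, 226), U), Rational(-16, 7)) = Add(Rational(-16, 7), Mul(Rational(1, 226), U)))
Add(-296568, Mul(-1, Add(-242790, Mul(-1, Function('P')(-301))))) = Add(-296568, Mul(-1, Add(-242790, Mul(-1, Add(Rational(-16, 7), Mul(Rational(1, 226), -301)))))) = Add(-296568, Mul(-1, Add(-242790, Mul(-1, Add(Rational(-16, 7), Rational(-301, 226)))))) = Add(-296568, Mul(-1, Add(-242790, Mul(-1, Rational(-5723, 1582))))) = Add(-296568, Mul(-1, Add(-242790, Rational(5723, 1582)))) = Add(-296568, Mul(-1, Rational(-384088057, 1582))) = Add(-296568, Rational(384088057, 1582)) = Rational(-85082519, 1582)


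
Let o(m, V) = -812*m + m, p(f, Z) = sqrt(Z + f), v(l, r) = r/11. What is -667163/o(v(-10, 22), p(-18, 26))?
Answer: 667163/1622 ≈ 411.32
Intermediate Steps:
v(l, r) = r/11 (v(l, r) = r*(1/11) = r/11)
o(m, V) = -811*m
-667163/o(v(-10, 22), p(-18, 26)) = -667163/((-811*22/11)) = -667163/((-811*2)) = -667163/(-1622) = -667163*(-1/1622) = 667163/1622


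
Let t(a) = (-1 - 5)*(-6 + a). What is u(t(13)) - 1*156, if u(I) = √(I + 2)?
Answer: -156 + 2*I*√10 ≈ -156.0 + 6.3246*I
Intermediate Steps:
t(a) = 36 - 6*a (t(a) = -6*(-6 + a) = 36 - 6*a)
u(I) = √(2 + I)
u(t(13)) - 1*156 = √(2 + (36 - 6*13)) - 1*156 = √(2 + (36 - 78)) - 156 = √(2 - 42) - 156 = √(-40) - 156 = 2*I*√10 - 156 = -156 + 2*I*√10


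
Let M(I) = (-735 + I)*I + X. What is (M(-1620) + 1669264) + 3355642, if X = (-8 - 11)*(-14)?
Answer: 8840272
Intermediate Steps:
X = 266 (X = -19*(-14) = 266)
M(I) = 266 + I*(-735 + I) (M(I) = (-735 + I)*I + 266 = I*(-735 + I) + 266 = 266 + I*(-735 + I))
(M(-1620) + 1669264) + 3355642 = ((266 + (-1620)² - 735*(-1620)) + 1669264) + 3355642 = ((266 + 2624400 + 1190700) + 1669264) + 3355642 = (3815366 + 1669264) + 3355642 = 5484630 + 3355642 = 8840272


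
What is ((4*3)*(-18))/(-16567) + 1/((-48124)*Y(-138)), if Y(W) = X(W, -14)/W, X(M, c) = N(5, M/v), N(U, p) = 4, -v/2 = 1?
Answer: 21932691/1594540616 ≈ 0.013755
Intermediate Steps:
v = -2 (v = -2*1 = -2)
X(M, c) = 4
Y(W) = 4/W
((4*3)*(-18))/(-16567) + 1/((-48124)*Y(-138)) = ((4*3)*(-18))/(-16567) + 1/((-48124)*((4/(-138)))) = (12*(-18))*(-1/16567) - 1/(48124*(4*(-1/138))) = -216*(-1/16567) - 1/(48124*(-2/69)) = 216/16567 - 1/48124*(-69/2) = 216/16567 + 69/96248 = 21932691/1594540616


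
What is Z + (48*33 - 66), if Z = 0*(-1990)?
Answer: 1518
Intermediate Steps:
Z = 0
Z + (48*33 - 66) = 0 + (48*33 - 66) = 0 + (1584 - 66) = 0 + 1518 = 1518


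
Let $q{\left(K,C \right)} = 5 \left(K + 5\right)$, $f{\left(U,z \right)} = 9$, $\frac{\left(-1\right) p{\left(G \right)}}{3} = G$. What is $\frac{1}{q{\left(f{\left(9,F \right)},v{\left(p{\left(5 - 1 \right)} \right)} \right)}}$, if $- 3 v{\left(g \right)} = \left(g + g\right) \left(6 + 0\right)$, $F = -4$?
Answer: $\frac{1}{70} \approx 0.014286$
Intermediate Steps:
$p{\left(G \right)} = - 3 G$
$v{\left(g \right)} = - 4 g$ ($v{\left(g \right)} = - \frac{\left(g + g\right) \left(6 + 0\right)}{3} = - \frac{2 g 6}{3} = - \frac{12 g}{3} = - 4 g$)
$q{\left(K,C \right)} = 25 + 5 K$ ($q{\left(K,C \right)} = 5 \left(5 + K\right) = 25 + 5 K$)
$\frac{1}{q{\left(f{\left(9,F \right)},v{\left(p{\left(5 - 1 \right)} \right)} \right)}} = \frac{1}{25 + 5 \cdot 9} = \frac{1}{25 + 45} = \frac{1}{70}$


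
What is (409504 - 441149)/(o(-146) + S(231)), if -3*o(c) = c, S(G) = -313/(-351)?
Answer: -2221479/3479 ≈ -638.54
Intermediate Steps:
S(G) = 313/351 (S(G) = -313*(-1/351) = 313/351)
o(c) = -c/3
(409504 - 441149)/(o(-146) + S(231)) = (409504 - 441149)/(-⅓*(-146) + 313/351) = -31645/(146/3 + 313/351) = -31645/17395/351 = -31645*351/17395 = -2221479/3479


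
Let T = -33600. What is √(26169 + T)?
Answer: I*√7431 ≈ 86.203*I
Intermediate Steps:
√(26169 + T) = √(26169 - 33600) = √(-7431) = I*√7431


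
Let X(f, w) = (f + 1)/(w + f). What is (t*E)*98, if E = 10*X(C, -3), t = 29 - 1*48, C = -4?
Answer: -7980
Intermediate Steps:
X(f, w) = (1 + f)/(f + w)
t = -19 (t = 29 - 48 = -19)
E = 30/7 (E = 10*((1 - 4)/(-4 - 3)) = 10*(-3/(-7)) = 10*(-⅐*(-3)) = 10*(3/7) = 30/7 ≈ 4.2857)
(t*E)*98 = -19*30/7*98 = -570/7*98 = -7980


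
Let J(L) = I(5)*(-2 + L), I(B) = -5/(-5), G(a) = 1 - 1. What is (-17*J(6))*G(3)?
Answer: 0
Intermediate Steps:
G(a) = 0
I(B) = 1 (I(B) = -5*(-1/5) = 1)
J(L) = -2 + L (J(L) = 1*(-2 + L) = -2 + L)
(-17*J(6))*G(3) = -17*(-2 + 6)*0 = -17*4*0 = -68*0 = 0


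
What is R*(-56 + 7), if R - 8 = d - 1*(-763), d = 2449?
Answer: -157780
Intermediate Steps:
R = 3220 (R = 8 + (2449 - 1*(-763)) = 8 + (2449 + 763) = 8 + 3212 = 3220)
R*(-56 + 7) = 3220*(-56 + 7) = 3220*(-49) = -157780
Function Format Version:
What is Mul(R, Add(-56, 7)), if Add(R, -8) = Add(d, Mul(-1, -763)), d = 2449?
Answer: -157780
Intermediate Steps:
R = 3220 (R = Add(8, Add(2449, Mul(-1, -763))) = Add(8, Add(2449, 763)) = Add(8, 3212) = 3220)
Mul(R, Add(-56, 7)) = Mul(3220, Add(-56, 7)) = Mul(3220, -49) = -157780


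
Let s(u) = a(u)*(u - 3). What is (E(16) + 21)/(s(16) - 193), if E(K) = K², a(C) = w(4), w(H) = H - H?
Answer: -277/193 ≈ -1.4352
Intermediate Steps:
w(H) = 0
a(C) = 0
s(u) = 0 (s(u) = 0*(u - 3) = 0*(-3 + u) = 0)
(E(16) + 21)/(s(16) - 193) = (16² + 21)/(0 - 193) = (256 + 21)/(-193) = 277*(-1/193) = -277/193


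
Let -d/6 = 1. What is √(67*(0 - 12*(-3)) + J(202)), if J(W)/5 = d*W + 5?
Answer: I*√3623 ≈ 60.191*I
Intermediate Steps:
d = -6 (d = -6*1 = -6)
J(W) = 25 - 30*W (J(W) = 5*(-6*W + 5) = 5*(5 - 6*W) = 25 - 30*W)
√(67*(0 - 12*(-3)) + J(202)) = √(67*(0 - 12*(-3)) + (25 - 30*202)) = √(67*(0 + 36) + (25 - 6060)) = √(67*36 - 6035) = √(2412 - 6035) = √(-3623) = I*√3623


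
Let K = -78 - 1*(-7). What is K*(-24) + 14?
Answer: 1718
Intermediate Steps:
K = -71 (K = -78 + 7 = -71)
K*(-24) + 14 = -71*(-24) + 14 = 1704 + 14 = 1718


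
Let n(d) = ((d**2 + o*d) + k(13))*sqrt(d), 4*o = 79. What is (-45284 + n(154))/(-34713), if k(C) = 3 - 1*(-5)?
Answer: 45284/34713 - 53531*sqrt(154)/69426 ≈ -8.2640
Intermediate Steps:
k(C) = 8 (k(C) = 3 + 5 = 8)
o = 79/4 (o = (1/4)*79 = 79/4 ≈ 19.750)
n(d) = sqrt(d)*(8 + d**2 + 79*d/4) (n(d) = ((d**2 + 79*d/4) + 8)*sqrt(d) = (8 + d**2 + 79*d/4)*sqrt(d) = sqrt(d)*(8 + d**2 + 79*d/4))
(-45284 + n(154))/(-34713) = (-45284 + sqrt(154)*(8 + 154**2 + (79/4)*154))/(-34713) = (-45284 + sqrt(154)*(8 + 23716 + 6083/2))*(-1/34713) = (-45284 + sqrt(154)*(53531/2))*(-1/34713) = (-45284 + 53531*sqrt(154)/2)*(-1/34713) = 45284/34713 - 53531*sqrt(154)/69426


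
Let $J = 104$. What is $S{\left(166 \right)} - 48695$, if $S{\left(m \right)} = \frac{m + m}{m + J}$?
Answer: $- \frac{6573659}{135} \approx -48694.0$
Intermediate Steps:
$S{\left(m \right)} = \frac{2 m}{104 + m}$ ($S{\left(m \right)} = \frac{m + m}{m + 104} = \frac{2 m}{104 + m}$)
$S{\left(166 \right)} - 48695 = 2 \cdot 166 \frac{1}{104 + 166} - 48695 = 2 \cdot 166 \cdot \frac{1}{270} - 48695 = \frac{166}{135} - 48695 = - \frac{6573659}{135}$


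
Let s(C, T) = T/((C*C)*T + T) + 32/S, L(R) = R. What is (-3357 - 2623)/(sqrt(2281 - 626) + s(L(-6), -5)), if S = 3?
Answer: 393953430/9491143 - 36839790*sqrt(1655)/9491143 ≈ -116.40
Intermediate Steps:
s(C, T) = 32/3 + T/(T + T*C**2) (s(C, T) = T/((C*C)*T + T) + 32/3 = T/(C**2*T + T) + 32*(1/3) = T/(T*C**2 + T) + 32/3 = T/(T + T*C**2) + 32/3 = 32/3 + T/(T + T*C**2))
(-3357 - 2623)/(sqrt(2281 - 626) + s(L(-6), -5)) = (-3357 - 2623)/(sqrt(2281 - 626) + (35 + 32*(-6)**2)/(3*(1 + (-6)**2))) = -5980/(sqrt(1655) + (35 + 32*36)/(3*(1 + 36))) = -5980/(sqrt(1655) + (1/3)*(35 + 1152)/37) = -5980/(sqrt(1655) + (1/3)*(1/37)*1187) = -5980/(sqrt(1655) + 1187/111) = -5980/(1187/111 + sqrt(1655))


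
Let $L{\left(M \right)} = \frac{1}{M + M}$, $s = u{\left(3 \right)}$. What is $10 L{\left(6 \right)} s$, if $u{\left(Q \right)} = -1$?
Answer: $- \frac{5}{6} \approx -0.83333$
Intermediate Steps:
$s = -1$
$L{\left(M \right)} = \frac{1}{2 M}$
$10 L{\left(6 \right)} s = 10 \frac{1}{2 \cdot 6} \left(-1\right) = 10 \cdot \frac{1}{2} \cdot \frac{1}{6} \left(-1\right) = 10 \cdot \frac{1}{12} \left(-1\right) = \frac{5}{6} \left(-1\right) = - \frac{5}{6}$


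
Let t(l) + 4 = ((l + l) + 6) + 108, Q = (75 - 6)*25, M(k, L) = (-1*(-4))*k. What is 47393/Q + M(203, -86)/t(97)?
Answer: 3952043/131100 ≈ 30.145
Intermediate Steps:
M(k, L) = 4*k
Q = 1725 (Q = 69*25 = 1725)
t(l) = 110 + 2*l (t(l) = -4 + (((l + l) + 6) + 108) = -4 + ((2*l + 6) + 108) = -4 + ((6 + 2*l) + 108) = -4 + (114 + 2*l) = 110 + 2*l)
47393/Q + M(203, -86)/t(97) = 47393/1725 + (4*203)/(110 + 2*97) = 47393*(1/1725) + 812/(110 + 194) = 47393/1725 + 812/304 = 47393/1725 + 812*(1/304) = 47393/1725 + 203/76 = 3952043/131100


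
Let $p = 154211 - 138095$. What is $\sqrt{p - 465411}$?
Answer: $i \sqrt{449295} \approx 670.29 i$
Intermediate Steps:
$p = 16116$ ($p = 154211 - 138095 = 16116$)
$\sqrt{p - 465411} = \sqrt{16116 - 465411} = \sqrt{-449295} = i \sqrt{449295}$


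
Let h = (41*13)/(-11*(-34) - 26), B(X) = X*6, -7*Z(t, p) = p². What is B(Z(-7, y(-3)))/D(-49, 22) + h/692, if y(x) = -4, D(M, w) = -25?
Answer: 23211611/42142800 ≈ 0.55079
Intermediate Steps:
Z(t, p) = -p²/7
B(X) = 6*X
h = 533/348 (h = 533/(374 - 26) = 533/348 ≈ 1.5316)
B(Z(-7, y(-3)))/D(-49, 22) + h/692 = (6*(-⅐*(-4)²))/(-25) + (533/348)/692 = (6*(-⅐*16))*(-1/25) + (533/348)*(1/692) = (6*(-16/7))*(-1/25) + 533/240816 = -96/7*(-1/25) + 533/240816 = 96/175 + 533/240816 = 23211611/42142800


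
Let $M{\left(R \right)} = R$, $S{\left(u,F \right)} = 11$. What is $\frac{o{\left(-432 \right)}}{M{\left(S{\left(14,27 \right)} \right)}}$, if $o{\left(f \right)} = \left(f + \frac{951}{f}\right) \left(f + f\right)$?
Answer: $\frac{375150}{11} \approx 34105.0$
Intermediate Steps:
$o{\left(f \right)} = 2 f \left(f + \frac{951}{f}\right)$ ($o{\left(f \right)} = \left(f + \frac{951}{f}\right) 2 f = 2 f \left(f + \frac{951}{f}\right)$)
$\frac{o{\left(-432 \right)}}{M{\left(S{\left(14,27 \right)} \right)}} = \frac{1902 + 2 \left(-432\right)^{2}}{11} = \left(1902 + 2 \cdot 186624\right) \frac{1}{11} = \left(1902 + 373248\right) \frac{1}{11} = 375150 \cdot \frac{1}{11} = \frac{375150}{11}$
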